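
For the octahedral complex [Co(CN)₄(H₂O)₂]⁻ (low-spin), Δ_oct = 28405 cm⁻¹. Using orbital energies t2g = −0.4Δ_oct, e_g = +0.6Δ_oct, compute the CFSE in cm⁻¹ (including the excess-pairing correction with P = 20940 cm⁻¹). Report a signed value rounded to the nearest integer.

-26292

Ligand charges: 4×(-1) from CN⁻ and 2×(+0) from H₂O sum to -4; with overall charge -1, Co is +3.
Co is in group 9, so Co³⁺ is d⁶ (9 − 3 = 6).
The d⁶ electrons fill as t2g^6 e_g^0.
Orbital CFSE = 6(-0.4) + 0(0.6) = -2.4Δ_oct = -2.4 × 28405 = -68172 cm⁻¹.
High-spin d⁶ would be t2g^4 e_g^2 with 1 pair; low-spin has 3, so 2 excess pairs cost +2P = +41880 cm⁻¹.
Combining: -68172 + 41880 = -26292 cm⁻¹.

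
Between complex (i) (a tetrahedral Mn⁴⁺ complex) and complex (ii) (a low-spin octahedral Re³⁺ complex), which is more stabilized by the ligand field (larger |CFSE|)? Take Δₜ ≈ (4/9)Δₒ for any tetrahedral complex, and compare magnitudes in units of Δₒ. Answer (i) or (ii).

(i): Group 7 minus oxidation state +4 gives a d³ configuration for Mn⁴⁺; With tetrahedral geometry the complex is necessarily high-spin; e^2 t2^1, CFSE = -0.8Δₜ ≈ -0.36Δₒ.
(ii): Re sits in group 7; removing 3 electrons leaves Re³⁺ with 7 − 3 = 4 d electrons; t₂g⁴ eg⁰, CFSE = -1.6Δₒ.
So (ii) has the larger |CFSE|.

(ii)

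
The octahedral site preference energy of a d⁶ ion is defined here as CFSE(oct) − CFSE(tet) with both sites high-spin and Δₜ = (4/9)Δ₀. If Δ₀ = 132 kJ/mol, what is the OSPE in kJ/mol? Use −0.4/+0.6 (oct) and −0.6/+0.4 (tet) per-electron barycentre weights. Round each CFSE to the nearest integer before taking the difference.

In an octahedral site d⁶ (HS) is t₂g⁴ eg², giving CFSE(oct) = -0.4Δ₀ = -53 kJ/mol.
Tetrahedral: e³ t₂³, CFSE = 3(−0.6) + 3(+0.4) = -0.6Δₜ = -0.6 × (4/9) × 132 = -35 kJ/mol.
OSPE = -53 − (-35) = -18 kJ/mol.

-18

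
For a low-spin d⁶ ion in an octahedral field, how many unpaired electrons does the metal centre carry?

Configuration: t₂g⁶ eg⁰, giving 0 unpaired electrons.

0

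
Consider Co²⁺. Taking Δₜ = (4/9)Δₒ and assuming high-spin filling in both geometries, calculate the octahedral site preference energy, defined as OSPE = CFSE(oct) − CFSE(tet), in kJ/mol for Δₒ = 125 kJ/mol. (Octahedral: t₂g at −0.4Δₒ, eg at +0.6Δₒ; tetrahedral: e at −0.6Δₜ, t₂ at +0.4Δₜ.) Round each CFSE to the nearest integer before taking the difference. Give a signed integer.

Co is in group 9, so Co²⁺ is d⁷ (9 − 2 = 7).
Octahedral (high-spin): t₂g⁵ eg², CFSE = 5(−0.4) + 2(+0.6) = -0.8Δₒ = -0.8 × 125 = -100 kJ/mol.
Tetrahedral: e⁴ t₂³, CFSE = 4(−0.6) + 3(+0.4) = -1.2Δₜ = -1.2 × (4/9) × 125 = -67 kJ/mol.
OSPE = -100 − (-67) = -33 kJ/mol.

-33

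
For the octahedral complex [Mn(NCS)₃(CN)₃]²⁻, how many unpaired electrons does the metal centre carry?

Ligand charges: 3×(-1) from NCS⁻ and 3×(-1) from CN⁻ sum to -6; with overall charge -2, Mn is +4.
Mn⁴⁺: group 7, so d-count = 7 − 4 = 3.
Configuration: t2g^3 e_g^0, giving 3 unpaired electrons.

3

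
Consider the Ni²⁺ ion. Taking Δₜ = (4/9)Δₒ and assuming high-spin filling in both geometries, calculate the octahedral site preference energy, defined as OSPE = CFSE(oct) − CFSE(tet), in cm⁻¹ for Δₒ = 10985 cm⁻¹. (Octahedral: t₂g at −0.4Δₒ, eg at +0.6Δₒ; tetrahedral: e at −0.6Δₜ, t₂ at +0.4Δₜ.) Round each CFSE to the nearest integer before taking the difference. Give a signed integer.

Group 10 minus oxidation state +2 gives a d⁸ configuration for Ni²⁺.
Octahedral high-spin t₂g⁶ eg²: CFSE = -1.2 × 10985 = -13182 cm⁻¹.
In a tetrahedral site the filling is e⁴ t₂⁴: CFSE(tet) = -0.8Δₜ = -0.8 × (4/9)(10985) = -3906 cm⁻¹.
OSPE = CFSE(oct) − CFSE(tet) = -13182 − (-3906) = -9276 cm⁻¹.

-9276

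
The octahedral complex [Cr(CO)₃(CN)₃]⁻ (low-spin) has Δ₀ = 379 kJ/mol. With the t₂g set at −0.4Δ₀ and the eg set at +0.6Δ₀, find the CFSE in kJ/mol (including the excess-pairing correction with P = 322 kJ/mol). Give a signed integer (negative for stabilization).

-284

Ligand charges: 3×(+0) from CO and 3×(-1) from CN⁻ sum to -3; with overall charge -1, Cr is +2.
Cr²⁺: group 6, so d-count = 6 − 2 = 4.
Configuration: t₂g⁴ eg⁰.
The orbital stabilization is -1.6Δ₀ = -1.6 × 379 = -606 kJ/mol.
Relative to high-spin t₂g³ eg¹ (0 paired), the low-spin configuration has 1 additional pair, contributing +1 × 322 = +322 kJ/mol.
Overall CFSE = -606 + 322 = -284 kJ/mol.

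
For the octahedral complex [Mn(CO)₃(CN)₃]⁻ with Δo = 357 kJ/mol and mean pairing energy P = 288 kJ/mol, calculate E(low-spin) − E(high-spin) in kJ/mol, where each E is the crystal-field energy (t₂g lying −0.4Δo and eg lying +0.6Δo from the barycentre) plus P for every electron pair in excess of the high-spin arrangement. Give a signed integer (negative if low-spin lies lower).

-138

Ligand charges: 3×(+0) from CO and 3×(-1) from CN⁻ sum to -3; with overall charge -1, Mn is +2.
Mn²⁺: group 7, so d-count = 7 − 2 = 5.
High-spin: t₂g³ eg², CFSE = 0.0Δo = 0 kJ/mol.
Low-spin: t₂g⁵ eg⁰, orbital CFSE = -2.0Δo = -714 kJ/mol; plus 2 excess pairs × P = +576 kJ/mol; total -138 kJ/mol.
E(LS) − E(HS) = -138 − (0) = -138 kJ/mol.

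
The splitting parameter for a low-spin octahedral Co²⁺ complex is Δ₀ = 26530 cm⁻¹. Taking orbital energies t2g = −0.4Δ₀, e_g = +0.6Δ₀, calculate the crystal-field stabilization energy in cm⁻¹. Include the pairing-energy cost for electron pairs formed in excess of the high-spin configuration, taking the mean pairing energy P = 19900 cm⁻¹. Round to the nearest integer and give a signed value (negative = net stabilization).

Co is in group 9, so Co²⁺ is d⁷ (9 − 2 = 7).
Electron filling gives t2g^6 e_g^1.
The orbital stabilization is -1.8Δ₀ = -1.8 × 26530 = -47754 cm⁻¹.
High-spin d⁷ would be t2g^5 e_g^2 with 2 pairs; low-spin has 3, so 1 excess pair costs +1P = +19900 cm⁻¹.
Overall CFSE = -47754 + 19900 = -27854 cm⁻¹.

-27854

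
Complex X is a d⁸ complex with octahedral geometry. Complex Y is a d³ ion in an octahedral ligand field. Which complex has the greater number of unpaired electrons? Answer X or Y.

X: For octahedral d⁸ the high- and low-spin configurations coincide; t2g^6 e_g^2 → 2 unpaired.
Y: t2g^3 e_g^0 → 3 unpaired.
So Y has more unpaired electrons.

Y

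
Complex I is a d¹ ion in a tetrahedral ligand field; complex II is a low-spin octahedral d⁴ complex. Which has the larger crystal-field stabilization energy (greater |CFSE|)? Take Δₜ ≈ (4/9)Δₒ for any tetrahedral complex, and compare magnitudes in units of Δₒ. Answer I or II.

II

I: Tetrahedral fields are weak (Δₜ ≈ 4/9 Δₒ), so electrons fill high-spin; e¹ t₂⁰, CFSE = -0.6Δₜ ≈ -0.27Δₒ.
II: t2g^4 e_g^0, CFSE = -1.6Δₒ.
So II has the larger |CFSE|.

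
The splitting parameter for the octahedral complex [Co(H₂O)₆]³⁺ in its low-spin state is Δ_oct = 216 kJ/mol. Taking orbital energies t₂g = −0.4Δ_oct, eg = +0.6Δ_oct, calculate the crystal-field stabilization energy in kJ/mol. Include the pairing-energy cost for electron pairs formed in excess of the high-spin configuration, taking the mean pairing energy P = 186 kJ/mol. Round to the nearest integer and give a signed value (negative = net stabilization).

-146

H₂O is neutral, so the +3 overall charge sits on Co: oxidation state +3.
Co³⁺: group 9, so d-count = 9 − 3 = 6.
The d⁶ electrons fill as t₂g⁶ eg⁰.
The orbital stabilization is -2.4Δ_oct = -2.4 × 216 = -518 kJ/mol.
Pairing penalty: 3 pairs vs 1 in the high-spin reference → 2 extra × P = 372 kJ/mol.
Net CFSE = -518 + 372 = -146 kJ/mol.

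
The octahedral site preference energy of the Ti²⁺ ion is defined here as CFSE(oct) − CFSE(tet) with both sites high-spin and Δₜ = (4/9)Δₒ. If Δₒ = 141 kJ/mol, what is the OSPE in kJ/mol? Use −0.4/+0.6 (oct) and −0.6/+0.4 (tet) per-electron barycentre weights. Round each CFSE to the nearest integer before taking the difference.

-38

Group 4 minus oxidation state +2 gives a d² configuration for Ti²⁺.
Octahedral high-spin t₂g² eg⁰: CFSE = -0.8 × 141 = -113 kJ/mol.
Tetrahedral e² t₂⁰ gives -1.2Δₜ = -1.2 × (4/9) × 141 = -75 kJ/mol.
OSPE = CFSE(oct) − CFSE(tet) = -113 − (-75) = -38 kJ/mol.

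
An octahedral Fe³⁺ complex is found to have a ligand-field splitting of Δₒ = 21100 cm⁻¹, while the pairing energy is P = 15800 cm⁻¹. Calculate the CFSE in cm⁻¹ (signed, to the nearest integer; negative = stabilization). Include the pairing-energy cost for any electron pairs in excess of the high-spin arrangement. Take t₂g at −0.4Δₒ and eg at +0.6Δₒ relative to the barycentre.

-10600

Fe³⁺: group 8, so d-count = 8 − 3 = 5.
Δₒ > P, so pairing is preferred: the ground state is low-spin.
Configuration: t₂g⁵ eg⁰.
Orbital CFSE = -2.0Δₒ = -2.0 × 21100 = -42200 cm⁻¹.
Excess pairs vs high-spin: 2 − 0 = 2; pairing cost = +31600 cm⁻¹.
Net CFSE = -42200 + 31600 = -10600 cm⁻¹.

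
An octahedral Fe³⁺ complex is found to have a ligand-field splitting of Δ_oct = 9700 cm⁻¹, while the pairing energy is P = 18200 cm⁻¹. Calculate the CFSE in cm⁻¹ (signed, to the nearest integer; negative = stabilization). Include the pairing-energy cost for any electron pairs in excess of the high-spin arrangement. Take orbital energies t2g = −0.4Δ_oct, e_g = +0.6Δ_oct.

Fe³⁺: group 8, so d-count = 8 − 3 = 5.
Since Δ_oct = 9700 cm⁻¹ < P = 18200 cm⁻¹, the complex adopts the high-spin configuration.
That gives t2g^3 e_g^2.
Orbital CFSE = 0.0Δ_oct = 0.0 × 9700 = 0 cm⁻¹.
High-spin has no excess pairs, so no pairing correction applies.

0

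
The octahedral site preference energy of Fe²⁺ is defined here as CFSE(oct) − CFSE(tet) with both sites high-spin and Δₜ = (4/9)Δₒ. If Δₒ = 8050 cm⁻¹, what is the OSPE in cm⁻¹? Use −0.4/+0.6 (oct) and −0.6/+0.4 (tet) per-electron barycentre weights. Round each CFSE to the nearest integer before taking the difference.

Fe sits in group 8; removing 2 electrons leaves Fe²⁺ with 8 − 2 = 6 d electrons.
In an octahedral site d⁶ (HS) is t₂g⁴ eg², giving CFSE(oct) = -0.4Δₒ = -3220 cm⁻¹.
In a tetrahedral site the filling is e³ t₂³: CFSE(tet) = -0.6Δₜ = -0.6 × (4/9)(8050) = -2147 cm⁻¹.
OSPE = CFSE(oct) − CFSE(tet) = -3220 − (-2147) = -1073 cm⁻¹.

-1073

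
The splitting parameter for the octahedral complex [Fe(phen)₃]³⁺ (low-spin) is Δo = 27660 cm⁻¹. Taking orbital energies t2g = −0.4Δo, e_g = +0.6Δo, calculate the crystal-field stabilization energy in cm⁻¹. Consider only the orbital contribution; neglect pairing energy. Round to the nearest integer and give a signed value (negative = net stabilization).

phen is neutral, so the +3 overall charge sits on Fe: oxidation state +3.
Group 8 minus oxidation state +3 gives a d⁵ configuration for Fe³⁺.
Configuration: t2g^5 e_g^0.
CFSE(orbital) = 5×(-0.4Δo) + 0×(0.6Δo) = -2.0Δo; with Δo = 27660 cm⁻¹ that is -55320 cm⁻¹.

-55320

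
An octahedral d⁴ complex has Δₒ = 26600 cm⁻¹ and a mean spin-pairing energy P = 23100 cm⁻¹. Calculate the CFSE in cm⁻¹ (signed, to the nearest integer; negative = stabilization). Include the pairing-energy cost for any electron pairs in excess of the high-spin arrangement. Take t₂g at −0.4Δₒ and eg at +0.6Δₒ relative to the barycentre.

With Δₒ > P the complex is low-spin.
Configuration: t₂g⁴ eg⁰.
Orbital CFSE = -1.6Δₒ = -1.6 × 26600 = -42560 cm⁻¹.
Excess pairs vs high-spin: 1 − 0 = 1; pairing cost = +23100 cm⁻¹.
Net CFSE = -42560 + 23100 = -19460 cm⁻¹.

-19460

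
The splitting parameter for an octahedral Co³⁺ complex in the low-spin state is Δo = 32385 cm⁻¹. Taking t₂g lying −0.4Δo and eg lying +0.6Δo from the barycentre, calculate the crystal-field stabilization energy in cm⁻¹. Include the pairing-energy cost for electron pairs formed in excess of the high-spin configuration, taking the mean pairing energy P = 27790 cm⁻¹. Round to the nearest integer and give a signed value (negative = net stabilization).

-22144

Co sits in group 9; removing 3 electrons leaves Co³⁺ with 9 − 3 = 6 d electrons.
The d⁶ electrons fill as t₂g⁶ eg⁰.
Orbital CFSE = 6(-0.4) + 0(0.6) = -2.4Δo = -2.4 × 32385 = -77724 cm⁻¹.
Pairing penalty: 3 pairs vs 1 in the high-spin reference → 2 extra × P = 55580 cm⁻¹.
Combining: -77724 + 55580 = -22144 cm⁻¹.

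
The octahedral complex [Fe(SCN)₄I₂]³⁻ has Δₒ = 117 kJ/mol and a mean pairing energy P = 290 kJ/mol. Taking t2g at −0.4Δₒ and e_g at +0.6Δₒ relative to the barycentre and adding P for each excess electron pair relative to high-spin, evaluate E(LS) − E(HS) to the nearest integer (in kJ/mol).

346

Ligand charges: 4×(-1) from SCN⁻ and 2×(-1) from I⁻ sum to -6; with overall charge -3, Fe is +3.
Fe sits in group 8; removing 3 electrons leaves Fe³⁺ with 8 − 3 = 5 d electrons.
In the high-spin limit (t2g^3 e_g^2) the orbital term is 0.0Δₒ = 0 kJ/mol, with no excess pairing.
Low-spin t2g^5 e_g^0 gives -2.0Δₒ = -234 kJ/mol, but forming 2 extra pairs costs 2P = 580 kJ/mol, so E(LS) = -234 + 580 = 346 kJ/mol.
E(LS) − E(HS) = 346 − (0) = 346 kJ/mol.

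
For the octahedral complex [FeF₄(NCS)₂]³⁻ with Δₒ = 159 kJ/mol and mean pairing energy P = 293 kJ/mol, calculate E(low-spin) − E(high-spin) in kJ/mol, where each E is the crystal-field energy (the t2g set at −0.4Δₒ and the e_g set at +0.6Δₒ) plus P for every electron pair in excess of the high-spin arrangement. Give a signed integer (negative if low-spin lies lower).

Ligand charges: 4×(-1) from F⁻ and 2×(-1) from NCS⁻ sum to -6; with overall charge -3, Fe is +3.
Fe is in group 8, so Fe³⁺ is d⁵ (8 − 3 = 5).
In the high-spin limit (t2g^3 e_g^2) the orbital term is 0.0Δₒ = 0 kJ/mol, with no excess pairing.
For low-spin the configuration is t2g^5 e_g^0: orbital energy -2.0 × 159 = -318 kJ/mol, and 2 additional pairs relative to high-spin add 586 kJ/mol, giving 268 kJ/mol.
Thus E(LS) − E(HS) = 268 kJ/mol.

268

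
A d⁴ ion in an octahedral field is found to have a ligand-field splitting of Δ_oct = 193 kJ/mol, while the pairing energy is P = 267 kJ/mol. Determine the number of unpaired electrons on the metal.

4

Since Δ_oct = 193 kJ/mol < P = 267 kJ/mol, the complex adopts the high-spin configuration.
Filling d⁴ accordingly: t2g^3 e_g^1.
Unpaired electrons: 4.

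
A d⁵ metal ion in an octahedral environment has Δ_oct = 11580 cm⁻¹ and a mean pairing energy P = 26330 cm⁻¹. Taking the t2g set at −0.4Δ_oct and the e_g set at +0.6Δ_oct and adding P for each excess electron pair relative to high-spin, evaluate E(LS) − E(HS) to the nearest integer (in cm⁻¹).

29500

High-spin d⁵ fills as t2g^3 e_g^2 with CFSE 3(−0.4) + 2(+0.6) = 0.0Δ_oct = 0 cm⁻¹.
Low-spin t2g^5 e_g^0 gives -2.0Δ_oct = -23160 cm⁻¹, but forming 2 extra pairs costs 2P = 52660 cm⁻¹, so E(LS) = -23160 + 52660 = 29500 cm⁻¹.
E(LS) − E(HS) = 29500 − (0) = 29500 cm⁻¹.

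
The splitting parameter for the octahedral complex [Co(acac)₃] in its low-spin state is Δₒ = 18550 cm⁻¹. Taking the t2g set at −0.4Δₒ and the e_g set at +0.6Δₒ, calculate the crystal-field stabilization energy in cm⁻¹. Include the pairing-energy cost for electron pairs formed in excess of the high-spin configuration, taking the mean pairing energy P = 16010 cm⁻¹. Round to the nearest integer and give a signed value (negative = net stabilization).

-12500

Each acac⁻ contributes -1; 3 × (-1) = -3. With overall charge +0, Co is in the +3 oxidation state.
Co sits in group 9; removing 3 electrons leaves Co³⁺ with 9 − 3 = 6 d electrons.
The d⁶ electrons fill as t2g^6 e_g^0.
The orbital stabilization is -2.4Δₒ = -2.4 × 18550 = -44520 cm⁻¹.
Relative to high-spin t2g^4 e_g^2 (1 paired), the low-spin configuration has 2 additional pairs, contributing +2 × 16010 = +32020 cm⁻¹.
Overall CFSE = -44520 + 32020 = -12500 cm⁻¹.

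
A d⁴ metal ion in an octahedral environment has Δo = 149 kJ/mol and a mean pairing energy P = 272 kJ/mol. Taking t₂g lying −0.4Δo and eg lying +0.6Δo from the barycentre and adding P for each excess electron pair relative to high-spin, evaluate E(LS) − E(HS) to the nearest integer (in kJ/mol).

123

High-spin: t₂g³ eg¹, CFSE = -0.6Δo = -89 kJ/mol.
For low-spin the configuration is t₂g⁴ eg⁰: orbital energy -1.6 × 149 = -238 kJ/mol, and 1 additional pair relative to high-spin adds 272 kJ/mol, giving 34 kJ/mol.
The difference is 34 − (-89) = 123 kJ/mol, so high-spin lies lower.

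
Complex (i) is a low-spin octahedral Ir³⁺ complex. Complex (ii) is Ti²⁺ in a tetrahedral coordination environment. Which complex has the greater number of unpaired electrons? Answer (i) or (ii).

(ii)

(i): Group 9 minus oxidation state +3 gives a d⁶ configuration for Ir³⁺; t2g^6 e_g^0 → 0 unpaired.
(ii): Ti sits in group 4; removing 2 electrons leaves Ti²⁺ with 4 − 2 = 2 d electrons; Tetrahedral fields are weak (Δₜ ≈ 4/9 Δₒ), so electrons fill high-spin; e² t₂⁰ → 2 unpaired.
So (ii) has more unpaired electrons.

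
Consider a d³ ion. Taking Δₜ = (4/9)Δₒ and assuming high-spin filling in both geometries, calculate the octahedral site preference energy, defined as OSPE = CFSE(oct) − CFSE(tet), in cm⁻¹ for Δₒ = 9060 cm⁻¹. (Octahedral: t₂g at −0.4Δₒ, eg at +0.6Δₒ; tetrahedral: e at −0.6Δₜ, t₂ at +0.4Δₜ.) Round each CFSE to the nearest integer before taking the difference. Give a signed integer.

Octahedral (high-spin): t₂g³ eg⁰, CFSE = 3(−0.4) + 0(+0.6) = -1.2Δₒ = -1.2 × 9060 = -10872 cm⁻¹.
Tetrahedral: e² t₂¹, CFSE = 2(−0.6) + 1(+0.4) = -0.8Δₜ = -0.8 × (4/9) × 9060 = -3221 cm⁻¹.
OSPE = CFSE(oct) − CFSE(tet) = -10872 − (-3221) = -7651 cm⁻¹.

-7651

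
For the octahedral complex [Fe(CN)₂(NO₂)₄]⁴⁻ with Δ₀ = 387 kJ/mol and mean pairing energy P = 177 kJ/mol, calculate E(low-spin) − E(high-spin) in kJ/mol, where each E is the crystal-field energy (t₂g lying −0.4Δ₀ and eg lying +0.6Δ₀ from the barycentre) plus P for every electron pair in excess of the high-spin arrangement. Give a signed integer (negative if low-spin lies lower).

Ligand charges: 2×(-1) from CN⁻ and 4×(-1) from NO₂⁻ sum to -6; with overall charge -4, Fe is +2.
Fe is in group 8, so Fe²⁺ is d⁶ (8 − 2 = 6).
High-spin: t₂g⁴ eg², CFSE = -0.4Δ₀ = -155 kJ/mol.
Low-spin: t₂g⁶ eg⁰, orbital CFSE = -2.4Δ₀ = -929 kJ/mol; plus 2 excess pairs × P = +354 kJ/mol; total -575 kJ/mol.
Thus E(LS) − E(HS) = -420 kJ/mol.

-420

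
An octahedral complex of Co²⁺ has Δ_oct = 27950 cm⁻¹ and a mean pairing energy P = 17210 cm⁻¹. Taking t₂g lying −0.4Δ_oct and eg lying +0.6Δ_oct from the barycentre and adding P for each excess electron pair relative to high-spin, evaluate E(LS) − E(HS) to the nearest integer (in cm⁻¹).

Group 9 minus oxidation state +2 gives a d⁷ configuration for Co²⁺.
In the high-spin limit (t₂g⁵ eg²) the orbital term is -0.8Δ_oct = -22360 cm⁻¹, with no excess pairing.
Low-spin: t₂g⁶ eg¹, orbital CFSE = -1.8Δ_oct = -50310 cm⁻¹; plus 1 excess pair × P = +17210 cm⁻¹; total -33100 cm⁻¹.
Thus E(LS) − E(HS) = -10740 cm⁻¹.

-10740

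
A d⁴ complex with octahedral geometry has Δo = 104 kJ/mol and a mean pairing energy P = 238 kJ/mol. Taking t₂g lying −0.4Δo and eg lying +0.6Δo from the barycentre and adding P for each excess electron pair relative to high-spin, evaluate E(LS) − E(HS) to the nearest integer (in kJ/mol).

134

High-spin d⁴ fills as t₂g³ eg¹ with CFSE 3(−0.4) + 1(+0.6) = -0.6Δo = -62 kJ/mol.
For low-spin the configuration is t₂g⁴ eg⁰: orbital energy -1.6 × 104 = -166 kJ/mol, and 1 additional pair relative to high-spin adds 238 kJ/mol, giving 72 kJ/mol.
E(LS) − E(HS) = 72 − (-62) = 134 kJ/mol.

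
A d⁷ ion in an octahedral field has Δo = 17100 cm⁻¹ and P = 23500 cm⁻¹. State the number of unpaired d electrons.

With Δo < P the complex is high-spin.
Configuration: t2g^5 e_g^2.
Unpaired electrons: 3.

3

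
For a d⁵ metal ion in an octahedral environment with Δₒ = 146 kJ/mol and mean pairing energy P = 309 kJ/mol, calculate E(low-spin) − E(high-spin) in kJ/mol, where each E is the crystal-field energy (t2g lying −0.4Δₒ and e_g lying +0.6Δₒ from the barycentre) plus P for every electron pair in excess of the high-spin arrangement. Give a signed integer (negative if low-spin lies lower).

326

High-spin d⁵ fills as t2g^3 e_g^2 with CFSE 3(−0.4) + 2(+0.6) = 0.0Δₒ = 0 kJ/mol.
Low-spin: t2g^5 e_g^0, orbital CFSE = -2.0Δₒ = -292 kJ/mol; plus 2 excess pairs × P = +618 kJ/mol; total 326 kJ/mol.
The difference is 326 − (0) = 326 kJ/mol, so high-spin lies lower.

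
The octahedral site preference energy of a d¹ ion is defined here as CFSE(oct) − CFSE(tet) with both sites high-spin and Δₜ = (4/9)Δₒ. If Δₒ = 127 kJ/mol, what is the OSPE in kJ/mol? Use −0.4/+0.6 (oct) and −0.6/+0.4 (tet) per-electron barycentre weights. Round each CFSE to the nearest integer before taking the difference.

Octahedral (high-spin): t₂g¹ eg⁰, CFSE = 1(−0.4) + 0(+0.6) = -0.4Δₒ = -0.4 × 127 = -51 kJ/mol.
Tetrahedral e¹ t₂⁰ gives -0.6Δₜ = -0.6 × (4/9) × 127 = -34 kJ/mol.
OSPE = CFSE(oct) − CFSE(tet) = -51 − (-34) = -17 kJ/mol.

-17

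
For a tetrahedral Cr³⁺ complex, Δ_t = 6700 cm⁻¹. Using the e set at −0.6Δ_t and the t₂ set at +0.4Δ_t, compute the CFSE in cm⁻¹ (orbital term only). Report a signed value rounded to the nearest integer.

-5360

Cr is in group 6, so Cr³⁺ is d³ (6 − 3 = 3).
With tetrahedral geometry the complex is necessarily high-spin.
Configuration: e² t₂¹.
The orbital stabilization is -0.8Δ_t = -0.8 × 6700 = -5360 cm⁻¹.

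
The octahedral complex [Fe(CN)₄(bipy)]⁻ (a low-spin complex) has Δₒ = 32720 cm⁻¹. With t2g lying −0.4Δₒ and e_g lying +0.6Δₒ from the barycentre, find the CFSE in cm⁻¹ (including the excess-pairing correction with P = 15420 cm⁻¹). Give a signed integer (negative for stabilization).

-34600

Ligand charges: 4×(-1) from CN⁻ and 1×(+0) from bipy sum to -4; with overall charge -1, Fe is +3.
Fe³⁺: group 8, so d-count = 8 − 3 = 5.
The d⁵ electrons fill as t2g^5 e_g^0.
The orbital stabilization is -2.0Δₒ = -2.0 × 32720 = -65440 cm⁻¹.
High-spin d⁵ would be t2g^3 e_g^2 with 0 pairs; low-spin has 2, so 2 excess pairs cost +2P = +30840 cm⁻¹.
Overall CFSE = -65440 + 30840 = -34600 cm⁻¹.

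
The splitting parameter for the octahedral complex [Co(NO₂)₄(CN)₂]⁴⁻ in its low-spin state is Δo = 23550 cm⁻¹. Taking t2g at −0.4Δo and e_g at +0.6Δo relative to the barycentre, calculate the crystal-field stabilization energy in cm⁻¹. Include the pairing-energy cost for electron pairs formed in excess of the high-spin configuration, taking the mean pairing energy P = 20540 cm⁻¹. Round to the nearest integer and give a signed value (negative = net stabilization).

-21850

Ligand charges: 4×(-1) from NO₂⁻ and 2×(-1) from CN⁻ sum to -6; with overall charge -4, Co is +2.
Co is in group 9, so Co²⁺ is d⁷ (9 − 2 = 7).
The d⁷ electrons fill as t2g^6 e_g^1.
Orbital CFSE = 6(-0.4) + 1(0.6) = -1.8Δo = -1.8 × 23550 = -42390 cm⁻¹.
Relative to high-spin t2g^5 e_g^2 (2 paired), the low-spin configuration has 1 additional pair, contributing +1 × 20540 = +20540 cm⁻¹.
Combining: -42390 + 20540 = -21850 cm⁻¹.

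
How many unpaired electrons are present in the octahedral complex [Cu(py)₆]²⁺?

py is neutral, so the +2 overall charge sits on Cu: oxidation state +2.
Cu sits in group 11; removing 2 electrons leaves Cu²⁺ with 11 − 2 = 9 d electrons.
Configuration: t₂g⁶ eg³, giving 1 unpaired electron.

1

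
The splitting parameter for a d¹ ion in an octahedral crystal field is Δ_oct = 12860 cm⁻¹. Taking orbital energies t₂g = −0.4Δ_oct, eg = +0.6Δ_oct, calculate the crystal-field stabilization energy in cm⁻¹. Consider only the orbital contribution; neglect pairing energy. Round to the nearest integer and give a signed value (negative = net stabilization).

-5144

For octahedral d¹ the high- and low-spin configurations coincide.
The d¹ electrons fill as t₂g¹ eg⁰.
The orbital stabilization is -0.4Δ_oct = -0.4 × 12860 = -5144 cm⁻¹.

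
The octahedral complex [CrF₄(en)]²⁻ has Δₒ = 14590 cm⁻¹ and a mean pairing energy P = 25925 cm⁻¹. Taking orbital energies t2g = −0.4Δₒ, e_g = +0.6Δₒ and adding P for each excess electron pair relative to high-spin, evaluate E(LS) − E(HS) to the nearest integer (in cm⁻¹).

11335

Ligand charges: 4×(-1) from F⁻ and 1×(+0) from en sum to -4; with overall charge -2, Cr is +2.
Cr sits in group 6; removing 2 electrons leaves Cr²⁺ with 6 − 2 = 4 d electrons.
High-spin d⁴ fills as t2g^3 e_g^1 with CFSE 3(−0.4) + 1(+0.6) = -0.6Δₒ = -8754 cm⁻¹.
Low-spin: t2g^4 e_g^0, orbital CFSE = -1.6Δₒ = -23344 cm⁻¹; plus 1 excess pair × P = +25925 cm⁻¹; total 2581 cm⁻¹.
The difference is 2581 − (-8754) = 11335 cm⁻¹, so high-spin lies lower.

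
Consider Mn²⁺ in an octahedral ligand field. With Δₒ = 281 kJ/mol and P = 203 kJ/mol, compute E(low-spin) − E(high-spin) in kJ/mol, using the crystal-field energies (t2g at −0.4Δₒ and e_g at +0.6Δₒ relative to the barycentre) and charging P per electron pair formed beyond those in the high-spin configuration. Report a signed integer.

-156

Mn is in group 7, so Mn²⁺ is d⁵ (7 − 2 = 5).
High-spin d⁵ fills as t2g^3 e_g^2 with CFSE 3(−0.4) + 2(+0.6) = 0.0Δₒ = 0 kJ/mol.
Low-spin: t2g^5 e_g^0, orbital CFSE = -2.0Δₒ = -562 kJ/mol; plus 2 excess pairs × P = +406 kJ/mol; total -156 kJ/mol.
E(LS) − E(HS) = -156 − (0) = -156 kJ/mol.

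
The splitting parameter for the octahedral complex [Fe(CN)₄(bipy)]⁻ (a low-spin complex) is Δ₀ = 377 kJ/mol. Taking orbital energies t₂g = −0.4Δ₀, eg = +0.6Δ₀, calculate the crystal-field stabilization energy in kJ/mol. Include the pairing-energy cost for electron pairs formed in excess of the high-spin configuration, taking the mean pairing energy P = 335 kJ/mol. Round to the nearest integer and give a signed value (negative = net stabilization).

-84

Ligand charges: 4×(-1) from CN⁻ and 1×(+0) from bipy sum to -4; with overall charge -1, Fe is +3.
Fe is in group 8, so Fe³⁺ is d⁵ (8 − 3 = 5).
The d⁵ electrons fill as t₂g⁵ eg⁰.
The orbital stabilization is -2.0Δ₀ = -2.0 × 377 = -754 kJ/mol.
Pairing penalty: 2 pairs vs 0 in the high-spin reference → 2 extra × P = 670 kJ/mol.
Combining: -754 + 670 = -84 kJ/mol.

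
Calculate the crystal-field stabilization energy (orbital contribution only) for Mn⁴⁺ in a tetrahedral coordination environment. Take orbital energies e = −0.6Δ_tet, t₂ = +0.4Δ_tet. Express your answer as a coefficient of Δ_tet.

Group 7 minus oxidation state +4 gives a d³ configuration for Mn⁴⁺.
Tetrahedral splitting is small, so the complex is high-spin.
Configuration: e² t₂¹.
CFSE = 2(-0.6Δ_tet) + 1(0.4Δ_tet) = -1.2Δ_tet + 0.4Δ_tet = -0.8Δ_tet.

-0.8 Δ_tet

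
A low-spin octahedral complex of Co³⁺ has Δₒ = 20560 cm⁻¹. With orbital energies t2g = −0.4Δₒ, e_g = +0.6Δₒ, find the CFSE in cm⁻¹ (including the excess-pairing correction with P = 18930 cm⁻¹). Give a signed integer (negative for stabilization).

Group 9 minus oxidation state +3 gives a d⁶ configuration for Co³⁺.
Electron filling gives t2g^6 e_g^0.
CFSE(orbital) = 6×(-0.4Δₒ) + 0×(0.6Δₒ) = -2.4Δₒ; with Δₒ = 20560 cm⁻¹ that is -49344 cm⁻¹.
Pairing penalty: 3 pairs vs 1 in the high-spin reference → 2 extra × P = 37860 cm⁻¹.
Combining: -49344 + 37860 = -11484 cm⁻¹.

-11484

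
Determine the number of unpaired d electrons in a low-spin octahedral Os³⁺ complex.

Os is in group 8, so Os³⁺ is d⁵ (8 − 3 = 5).
Configuration: t₂g⁵ eg⁰, giving 1 unpaired electron.

1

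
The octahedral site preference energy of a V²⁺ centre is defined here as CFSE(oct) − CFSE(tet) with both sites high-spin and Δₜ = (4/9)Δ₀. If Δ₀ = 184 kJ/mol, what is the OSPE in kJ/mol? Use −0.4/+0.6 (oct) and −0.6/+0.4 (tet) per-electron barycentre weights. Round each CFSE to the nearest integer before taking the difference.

-156

V is in group 5, so V²⁺ is d³ (5 − 2 = 3).
In an octahedral site d³ (HS) is t2g^3 e_g^0, giving CFSE(oct) = -1.2Δ₀ = -221 kJ/mol.
Tetrahedral e^2 t2^1 gives -0.8Δₜ = -0.8 × (4/9) × 184 = -65 kJ/mol.
OSPE = -221 − (-65) = -156 kJ/mol.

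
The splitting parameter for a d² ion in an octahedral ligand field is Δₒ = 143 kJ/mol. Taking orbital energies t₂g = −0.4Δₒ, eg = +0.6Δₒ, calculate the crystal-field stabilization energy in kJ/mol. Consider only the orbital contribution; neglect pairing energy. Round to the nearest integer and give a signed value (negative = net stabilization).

Configuration: t₂g² eg⁰.
CFSE(orbital) = 2×(-0.4Δₒ) + 0×(0.6Δₒ) = -0.8Δₒ; with Δₒ = 143 kJ/mol that is -114 kJ/mol.

-114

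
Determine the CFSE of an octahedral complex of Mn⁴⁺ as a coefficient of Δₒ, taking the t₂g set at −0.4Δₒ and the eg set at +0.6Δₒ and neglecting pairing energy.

Group 7 minus oxidation state +4 gives a d³ configuration for Mn⁴⁺.
Configuration: t₂g³ eg⁰.
CFSE = 3(-0.4Δₒ) + 0(0.6Δₒ) = -1.2Δₒ + 0.0Δₒ = -1.2Δₒ.

-1.2 Δₒ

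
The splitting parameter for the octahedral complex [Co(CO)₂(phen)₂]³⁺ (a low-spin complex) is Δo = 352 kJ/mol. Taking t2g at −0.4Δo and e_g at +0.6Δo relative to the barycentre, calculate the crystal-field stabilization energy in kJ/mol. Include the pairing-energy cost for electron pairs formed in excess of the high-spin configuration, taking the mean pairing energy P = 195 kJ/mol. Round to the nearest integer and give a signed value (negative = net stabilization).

-455

Ligand charges: 2×(+0) from CO and 2×(+0) from phen sum to +0; with overall charge +3, Co is +3.
Co is in group 9, so Co³⁺ is d⁶ (9 − 3 = 6).
The d⁶ electrons fill as t2g^6 e_g^0.
CFSE(orbital) = 6×(-0.4Δo) + 0×(0.6Δo) = -2.4Δo; with Δo = 352 kJ/mol that is -845 kJ/mol.
Pairing penalty: 3 pairs vs 1 in the high-spin reference → 2 extra × P = 390 kJ/mol.
Combining: -845 + 390 = -455 kJ/mol.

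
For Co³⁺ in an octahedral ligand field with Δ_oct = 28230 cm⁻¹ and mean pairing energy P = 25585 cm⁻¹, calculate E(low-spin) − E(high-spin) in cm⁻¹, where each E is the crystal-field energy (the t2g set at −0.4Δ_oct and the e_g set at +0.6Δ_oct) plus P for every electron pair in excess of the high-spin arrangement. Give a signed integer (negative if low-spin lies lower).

-5290

Group 9 minus oxidation state +3 gives a d⁶ configuration for Co³⁺.
In the high-spin limit (t2g^4 e_g^2) the orbital term is -0.4Δ_oct = -11292 cm⁻¹, with no excess pairing.
Low-spin t2g^6 e_g^0 gives -2.4Δ_oct = -67752 cm⁻¹, but forming 2 extra pairs costs 2P = 51170 cm⁻¹, so E(LS) = -67752 + 51170 = -16582 cm⁻¹.
The difference is -16582 − (-11292) = -5290 cm⁻¹, so low-spin lies lower.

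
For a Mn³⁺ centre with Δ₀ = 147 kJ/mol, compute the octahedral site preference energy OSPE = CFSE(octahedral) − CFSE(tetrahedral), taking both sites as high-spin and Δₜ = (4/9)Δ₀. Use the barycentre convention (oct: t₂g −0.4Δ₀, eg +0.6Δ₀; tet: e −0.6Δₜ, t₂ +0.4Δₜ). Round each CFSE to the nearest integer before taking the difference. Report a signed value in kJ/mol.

Mn sits in group 7; removing 3 electrons leaves Mn³⁺ with 7 − 3 = 4 d electrons.
Octahedral (high-spin): t₂g³ eg¹, CFSE = 3(−0.4) + 1(+0.6) = -0.6Δ₀ = -0.6 × 147 = -88 kJ/mol.
In a tetrahedral site the filling is e² t₂²: CFSE(tet) = -0.4Δₜ = -0.4 × (4/9)(147) = -26 kJ/mol.
OSPE = -88 − (-26) = -62 kJ/mol.

-62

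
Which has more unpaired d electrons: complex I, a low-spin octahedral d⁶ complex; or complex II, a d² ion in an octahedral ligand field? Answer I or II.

II

I: t2g^6 e_g^0 → 0 unpaired.
II: t2g^2 e_g^0 → 2 unpaired.
So II has more unpaired electrons.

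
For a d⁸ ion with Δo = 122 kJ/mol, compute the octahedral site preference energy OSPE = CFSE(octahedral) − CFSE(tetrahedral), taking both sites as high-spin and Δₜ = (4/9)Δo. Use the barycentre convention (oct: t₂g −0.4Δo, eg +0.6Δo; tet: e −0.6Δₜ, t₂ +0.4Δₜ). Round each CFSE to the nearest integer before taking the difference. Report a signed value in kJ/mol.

-103

Octahedral high-spin t2g^6 e_g^2: CFSE = -1.2 × 122 = -146 kJ/mol.
Tetrahedral: e^4 t2^4, CFSE = 4(−0.6) + 4(+0.4) = -0.8Δₜ = -0.8 × (4/9) × 122 = -43 kJ/mol.
OSPE = -146 − (-43) = -103 kJ/mol.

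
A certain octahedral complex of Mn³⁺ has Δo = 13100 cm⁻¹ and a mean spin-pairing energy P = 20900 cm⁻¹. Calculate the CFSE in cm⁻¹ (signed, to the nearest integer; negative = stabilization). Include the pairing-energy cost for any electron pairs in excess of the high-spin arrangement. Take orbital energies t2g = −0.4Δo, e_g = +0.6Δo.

-7860

Mn³⁺: group 7, so d-count = 7 − 3 = 4.
Since Δo = 13100 cm⁻¹ < P = 20900 cm⁻¹, the complex adopts the high-spin configuration.
Configuration: t2g^3 e_g^1.
Orbital CFSE = -0.6Δo = -0.6 × 13100 = -7860 cm⁻¹.
High-spin has no excess pairs, so no pairing correction applies.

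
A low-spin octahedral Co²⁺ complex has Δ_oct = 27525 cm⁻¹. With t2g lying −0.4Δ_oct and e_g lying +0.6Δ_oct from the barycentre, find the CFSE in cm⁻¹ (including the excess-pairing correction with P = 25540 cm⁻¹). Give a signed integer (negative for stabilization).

-24005

Co sits in group 9; removing 2 electrons leaves Co²⁺ with 9 − 2 = 7 d electrons.
The d⁷ electrons fill as t2g^6 e_g^1.
Orbital CFSE = 6(-0.4) + 1(0.6) = -1.8Δ_oct = -1.8 × 27525 = -49545 cm⁻¹.
Relative to high-spin t2g^5 e_g^2 (2 paired), the low-spin configuration has 1 additional pair, contributing +1 × 25540 = +25540 cm⁻¹.
Net CFSE = -49545 + 25540 = -24005 cm⁻¹.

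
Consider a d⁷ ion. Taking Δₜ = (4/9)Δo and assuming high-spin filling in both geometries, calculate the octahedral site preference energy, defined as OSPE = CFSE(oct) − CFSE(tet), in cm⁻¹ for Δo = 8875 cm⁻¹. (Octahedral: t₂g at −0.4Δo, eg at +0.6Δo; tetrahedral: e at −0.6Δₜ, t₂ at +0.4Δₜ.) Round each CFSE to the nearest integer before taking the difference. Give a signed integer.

Octahedral (high-spin): t₂g⁵ eg², CFSE = 5(−0.4) + 2(+0.6) = -0.8Δo = -0.8 × 8875 = -7100 cm⁻¹.
In a tetrahedral site the filling is e⁴ t₂³: CFSE(tet) = -1.2Δₜ = -1.2 × (4/9)(8875) = -4733 cm⁻¹.
Subtracting, OSPE = -7100 − (-4733) = -2367 cm⁻¹.

-2367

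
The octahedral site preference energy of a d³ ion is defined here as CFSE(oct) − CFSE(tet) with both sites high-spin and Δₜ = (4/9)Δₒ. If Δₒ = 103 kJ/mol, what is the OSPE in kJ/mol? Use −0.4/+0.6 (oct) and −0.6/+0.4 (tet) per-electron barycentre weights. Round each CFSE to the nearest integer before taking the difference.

Octahedral high-spin t₂g³ eg⁰: CFSE = -1.2 × 103 = -124 kJ/mol.
In a tetrahedral site the filling is e² t₂¹: CFSE(tet) = -0.8Δₜ = -0.8 × (4/9)(103) = -37 kJ/mol.
OSPE = CFSE(oct) − CFSE(tet) = -124 − (-37) = -87 kJ/mol.

-87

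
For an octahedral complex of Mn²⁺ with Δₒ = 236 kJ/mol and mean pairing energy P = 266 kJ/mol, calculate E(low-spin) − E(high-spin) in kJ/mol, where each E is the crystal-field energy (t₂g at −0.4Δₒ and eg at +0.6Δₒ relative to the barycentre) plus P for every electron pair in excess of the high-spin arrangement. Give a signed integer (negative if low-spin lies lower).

60

Mn sits in group 7; removing 2 electrons leaves Mn²⁺ with 7 − 2 = 5 d electrons.
In the high-spin limit (t₂g³ eg²) the orbital term is 0.0Δₒ = 0 kJ/mol, with no excess pairing.
For low-spin the configuration is t₂g⁵ eg⁰: orbital energy -2.0 × 236 = -472 kJ/mol, and 2 additional pairs relative to high-spin add 532 kJ/mol, giving 60 kJ/mol.
Thus E(LS) − E(HS) = 60 kJ/mol.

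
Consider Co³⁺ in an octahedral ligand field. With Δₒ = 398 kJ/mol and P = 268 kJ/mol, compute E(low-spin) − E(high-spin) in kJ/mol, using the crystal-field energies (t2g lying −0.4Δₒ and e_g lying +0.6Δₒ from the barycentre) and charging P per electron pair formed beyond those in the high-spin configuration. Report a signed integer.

Co sits in group 9; removing 3 electrons leaves Co³⁺ with 9 − 3 = 6 d electrons.
In the high-spin limit (t2g^4 e_g^2) the orbital term is -0.4Δₒ = -159 kJ/mol, with no excess pairing.
Low-spin: t2g^6 e_g^0, orbital CFSE = -2.4Δₒ = -955 kJ/mol; plus 2 excess pairs × P = +536 kJ/mol; total -419 kJ/mol.
Thus E(LS) − E(HS) = -260 kJ/mol.

-260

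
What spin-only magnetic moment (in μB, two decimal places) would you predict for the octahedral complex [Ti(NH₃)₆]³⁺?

NH₃ is neutral, so the +3 overall charge sits on Ti: oxidation state +3.
Ti is in group 4, so Ti³⁺ is d¹ (4 − 3 = 1).
For octahedral d¹ the high- and low-spin configurations coincide.
Configuration: t₂g¹ eg⁰ → 1 unpaired electron.
μ(spin-only) = √[1(1+2)] = √3 ≈ 1.73 μB.

1.73 μB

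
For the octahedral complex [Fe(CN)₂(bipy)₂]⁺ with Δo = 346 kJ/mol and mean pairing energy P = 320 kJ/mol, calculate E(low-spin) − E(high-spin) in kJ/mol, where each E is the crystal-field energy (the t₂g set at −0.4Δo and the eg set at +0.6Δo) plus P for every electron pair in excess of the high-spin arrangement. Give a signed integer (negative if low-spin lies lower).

-52

Ligand charges: 2×(-1) from CN⁻ and 2×(+0) from bipy sum to -2; with overall charge +1, Fe is +3.
Fe sits in group 8; removing 3 electrons leaves Fe³⁺ with 8 − 3 = 5 d electrons.
High-spin d⁵ fills as t₂g³ eg² with CFSE 3(−0.4) + 2(+0.6) = 0.0Δo = 0 kJ/mol.
Low-spin t₂g⁵ eg⁰ gives -2.0Δo = -692 kJ/mol, but forming 2 extra pairs costs 2P = 640 kJ/mol, so E(LS) = -692 + 640 = -52 kJ/mol.
E(LS) − E(HS) = -52 − (0) = -52 kJ/mol.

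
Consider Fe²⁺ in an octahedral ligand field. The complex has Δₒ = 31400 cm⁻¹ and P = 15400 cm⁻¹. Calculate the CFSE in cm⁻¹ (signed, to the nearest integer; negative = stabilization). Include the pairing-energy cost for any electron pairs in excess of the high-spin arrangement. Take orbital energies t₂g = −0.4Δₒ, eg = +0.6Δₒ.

Fe is in group 8, so Fe²⁺ is d⁶ (8 − 2 = 6).
With Δₒ > P the complex is low-spin.
That gives t₂g⁶ eg⁰.
Orbital CFSE = -2.4Δₒ = -2.4 × 31400 = -75360 cm⁻¹.
Excess pairs vs high-spin: 3 − 1 = 2; pairing cost = +30800 cm⁻¹.
Net CFSE = -75360 + 30800 = -44560 cm⁻¹.

-44560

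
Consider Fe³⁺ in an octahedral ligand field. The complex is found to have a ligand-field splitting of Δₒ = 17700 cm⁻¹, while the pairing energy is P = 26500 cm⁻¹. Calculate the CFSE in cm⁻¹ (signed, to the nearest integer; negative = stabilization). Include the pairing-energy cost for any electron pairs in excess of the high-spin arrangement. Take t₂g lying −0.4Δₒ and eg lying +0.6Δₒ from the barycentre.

Fe sits in group 8; removing 3 electrons leaves Fe³⁺ with 8 − 3 = 5 d electrons.
With Δₒ < P the complex is high-spin.
That gives t₂g³ eg².
Orbital CFSE = 0.0Δₒ = 0.0 × 17700 = 0 cm⁻¹.
High-spin has no excess pairs, so no pairing correction applies.

0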